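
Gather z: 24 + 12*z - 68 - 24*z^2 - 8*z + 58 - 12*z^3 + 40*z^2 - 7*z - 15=-12*z^3 + 16*z^2 - 3*z - 1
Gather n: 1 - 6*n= 1 - 6*n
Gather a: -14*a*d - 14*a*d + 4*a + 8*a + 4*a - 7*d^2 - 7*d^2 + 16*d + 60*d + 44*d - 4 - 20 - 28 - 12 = a*(16 - 28*d) - 14*d^2 + 120*d - 64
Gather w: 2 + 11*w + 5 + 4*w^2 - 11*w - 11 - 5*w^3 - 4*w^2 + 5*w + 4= -5*w^3 + 5*w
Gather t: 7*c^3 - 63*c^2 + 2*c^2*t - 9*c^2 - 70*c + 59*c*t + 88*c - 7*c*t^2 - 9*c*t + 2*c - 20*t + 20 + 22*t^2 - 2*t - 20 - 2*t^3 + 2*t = 7*c^3 - 72*c^2 + 20*c - 2*t^3 + t^2*(22 - 7*c) + t*(2*c^2 + 50*c - 20)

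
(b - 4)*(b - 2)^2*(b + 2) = b^4 - 6*b^3 + 4*b^2 + 24*b - 32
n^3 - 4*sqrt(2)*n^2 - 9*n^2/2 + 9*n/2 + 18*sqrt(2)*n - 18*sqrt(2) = (n - 3)*(n - 3/2)*(n - 4*sqrt(2))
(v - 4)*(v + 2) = v^2 - 2*v - 8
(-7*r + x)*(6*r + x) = -42*r^2 - r*x + x^2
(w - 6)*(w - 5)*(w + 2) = w^3 - 9*w^2 + 8*w + 60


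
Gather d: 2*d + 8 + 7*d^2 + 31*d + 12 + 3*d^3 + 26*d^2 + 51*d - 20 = 3*d^3 + 33*d^2 + 84*d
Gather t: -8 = -8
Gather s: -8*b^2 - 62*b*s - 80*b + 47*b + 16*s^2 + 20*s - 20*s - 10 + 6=-8*b^2 - 62*b*s - 33*b + 16*s^2 - 4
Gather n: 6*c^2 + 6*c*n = 6*c^2 + 6*c*n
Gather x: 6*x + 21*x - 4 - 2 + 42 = 27*x + 36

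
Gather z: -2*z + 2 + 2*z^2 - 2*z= 2*z^2 - 4*z + 2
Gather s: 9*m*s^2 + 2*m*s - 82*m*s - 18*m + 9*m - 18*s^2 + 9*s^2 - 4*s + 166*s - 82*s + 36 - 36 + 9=-9*m + s^2*(9*m - 9) + s*(80 - 80*m) + 9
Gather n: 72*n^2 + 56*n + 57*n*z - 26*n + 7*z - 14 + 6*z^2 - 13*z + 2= 72*n^2 + n*(57*z + 30) + 6*z^2 - 6*z - 12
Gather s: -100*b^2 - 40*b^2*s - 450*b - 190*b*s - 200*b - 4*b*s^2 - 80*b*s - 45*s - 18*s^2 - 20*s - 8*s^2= -100*b^2 - 650*b + s^2*(-4*b - 26) + s*(-40*b^2 - 270*b - 65)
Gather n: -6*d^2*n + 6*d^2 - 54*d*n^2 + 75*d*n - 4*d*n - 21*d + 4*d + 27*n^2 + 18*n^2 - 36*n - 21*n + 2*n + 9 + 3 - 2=6*d^2 - 17*d + n^2*(45 - 54*d) + n*(-6*d^2 + 71*d - 55) + 10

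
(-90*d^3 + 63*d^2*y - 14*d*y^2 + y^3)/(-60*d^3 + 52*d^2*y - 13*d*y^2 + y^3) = (-3*d + y)/(-2*d + y)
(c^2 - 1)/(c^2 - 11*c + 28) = (c^2 - 1)/(c^2 - 11*c + 28)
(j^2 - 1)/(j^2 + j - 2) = (j + 1)/(j + 2)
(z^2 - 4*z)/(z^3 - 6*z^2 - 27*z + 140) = z/(z^2 - 2*z - 35)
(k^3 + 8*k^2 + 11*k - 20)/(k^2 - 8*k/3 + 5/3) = 3*(k^2 + 9*k + 20)/(3*k - 5)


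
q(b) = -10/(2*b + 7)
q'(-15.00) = 0.04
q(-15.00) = 0.43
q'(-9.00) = 0.17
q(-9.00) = 0.91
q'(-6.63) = 0.51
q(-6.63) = 1.60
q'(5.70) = 0.06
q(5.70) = -0.54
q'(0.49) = 0.31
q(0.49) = -1.25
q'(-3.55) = 2000.00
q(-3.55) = 100.00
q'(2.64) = 0.13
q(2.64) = -0.81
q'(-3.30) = 125.00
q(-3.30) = -25.00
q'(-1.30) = 1.03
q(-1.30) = -2.27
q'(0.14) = 0.38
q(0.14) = -1.37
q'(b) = 20/(2*b + 7)^2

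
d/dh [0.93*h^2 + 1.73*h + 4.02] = 1.86*h + 1.73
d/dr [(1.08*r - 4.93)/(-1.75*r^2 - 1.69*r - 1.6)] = (1.89*r^2 - 17.255*r - 10.0597)/(3.0625*r^4 + 5.915*r^3 + 8.4561*r^2 + 5.408*r + 2.56)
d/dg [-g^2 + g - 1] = 1 - 2*g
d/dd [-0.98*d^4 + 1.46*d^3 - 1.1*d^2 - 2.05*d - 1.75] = -3.92*d^3 + 4.38*d^2 - 2.2*d - 2.05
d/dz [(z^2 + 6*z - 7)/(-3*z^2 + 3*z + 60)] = (7*z^2 + 26*z + 127)/(3*(z^4 - 2*z^3 - 39*z^2 + 40*z + 400))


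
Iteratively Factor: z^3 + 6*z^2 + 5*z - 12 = (z + 4)*(z^2 + 2*z - 3) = (z - 1)*(z + 4)*(z + 3)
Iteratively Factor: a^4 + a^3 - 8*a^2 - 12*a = (a - 3)*(a^3 + 4*a^2 + 4*a) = (a - 3)*(a + 2)*(a^2 + 2*a) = (a - 3)*(a + 2)^2*(a)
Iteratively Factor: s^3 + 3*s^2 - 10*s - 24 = (s + 4)*(s^2 - s - 6) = (s + 2)*(s + 4)*(s - 3)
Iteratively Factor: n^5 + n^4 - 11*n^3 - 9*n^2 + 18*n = (n - 1)*(n^4 + 2*n^3 - 9*n^2 - 18*n) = (n - 1)*(n + 2)*(n^3 - 9*n) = n*(n - 1)*(n + 2)*(n^2 - 9) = n*(n - 3)*(n - 1)*(n + 2)*(n + 3)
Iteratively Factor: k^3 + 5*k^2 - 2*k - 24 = (k + 4)*(k^2 + k - 6) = (k + 3)*(k + 4)*(k - 2)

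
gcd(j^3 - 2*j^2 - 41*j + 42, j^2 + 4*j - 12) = j + 6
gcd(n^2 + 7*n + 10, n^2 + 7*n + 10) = n^2 + 7*n + 10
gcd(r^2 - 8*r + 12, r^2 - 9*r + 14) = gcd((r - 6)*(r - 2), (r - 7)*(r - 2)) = r - 2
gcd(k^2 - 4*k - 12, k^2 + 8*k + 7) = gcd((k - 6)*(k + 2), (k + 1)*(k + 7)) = 1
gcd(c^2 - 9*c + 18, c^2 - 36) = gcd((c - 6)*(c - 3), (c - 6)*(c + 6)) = c - 6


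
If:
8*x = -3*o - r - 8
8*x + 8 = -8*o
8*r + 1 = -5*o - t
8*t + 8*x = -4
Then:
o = -3/92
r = -15/92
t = 43/92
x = -89/92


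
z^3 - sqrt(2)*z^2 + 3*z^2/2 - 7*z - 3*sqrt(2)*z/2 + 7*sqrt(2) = (z - 2)*(z + 7/2)*(z - sqrt(2))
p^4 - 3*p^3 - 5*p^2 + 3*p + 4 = (p - 4)*(p - 1)*(p + 1)^2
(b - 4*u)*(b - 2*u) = b^2 - 6*b*u + 8*u^2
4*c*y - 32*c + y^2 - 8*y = (4*c + y)*(y - 8)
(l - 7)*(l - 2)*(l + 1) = l^3 - 8*l^2 + 5*l + 14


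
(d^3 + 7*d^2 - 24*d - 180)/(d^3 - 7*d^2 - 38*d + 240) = (d + 6)/(d - 8)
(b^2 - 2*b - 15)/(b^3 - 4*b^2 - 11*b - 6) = (-b^2 + 2*b + 15)/(-b^3 + 4*b^2 + 11*b + 6)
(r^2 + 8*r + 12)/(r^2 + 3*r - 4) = (r^2 + 8*r + 12)/(r^2 + 3*r - 4)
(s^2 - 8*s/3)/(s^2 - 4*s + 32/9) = 3*s/(3*s - 4)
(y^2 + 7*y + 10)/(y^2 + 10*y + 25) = (y + 2)/(y + 5)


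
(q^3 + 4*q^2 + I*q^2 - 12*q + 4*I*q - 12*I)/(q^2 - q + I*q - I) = (q^2 + 4*q - 12)/(q - 1)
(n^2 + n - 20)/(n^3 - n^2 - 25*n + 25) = (n - 4)/(n^2 - 6*n + 5)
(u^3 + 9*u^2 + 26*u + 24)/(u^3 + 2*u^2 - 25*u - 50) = (u^2 + 7*u + 12)/(u^2 - 25)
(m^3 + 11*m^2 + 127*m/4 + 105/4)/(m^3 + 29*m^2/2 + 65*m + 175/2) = (m + 3/2)/(m + 5)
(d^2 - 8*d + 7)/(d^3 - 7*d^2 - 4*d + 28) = (d - 1)/(d^2 - 4)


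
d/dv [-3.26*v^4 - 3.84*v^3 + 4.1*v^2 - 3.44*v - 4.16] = -13.04*v^3 - 11.52*v^2 + 8.2*v - 3.44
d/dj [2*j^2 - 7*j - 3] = 4*j - 7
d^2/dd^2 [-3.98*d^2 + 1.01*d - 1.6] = -7.96000000000000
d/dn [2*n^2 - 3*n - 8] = 4*n - 3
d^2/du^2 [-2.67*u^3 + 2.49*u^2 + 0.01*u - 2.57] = 4.98 - 16.02*u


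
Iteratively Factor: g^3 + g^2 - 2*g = (g + 2)*(g^2 - g) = g*(g + 2)*(g - 1)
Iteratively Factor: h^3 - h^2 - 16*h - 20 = (h + 2)*(h^2 - 3*h - 10) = (h + 2)^2*(h - 5)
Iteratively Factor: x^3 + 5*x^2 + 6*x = (x + 3)*(x^2 + 2*x) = x*(x + 3)*(x + 2)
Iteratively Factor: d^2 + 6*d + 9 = (d + 3)*(d + 3)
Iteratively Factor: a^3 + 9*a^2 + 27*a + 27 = (a + 3)*(a^2 + 6*a + 9) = (a + 3)^2*(a + 3)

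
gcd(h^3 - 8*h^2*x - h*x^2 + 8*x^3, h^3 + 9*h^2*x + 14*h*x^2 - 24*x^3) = -h + x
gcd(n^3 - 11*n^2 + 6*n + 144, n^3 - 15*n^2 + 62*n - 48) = n^2 - 14*n + 48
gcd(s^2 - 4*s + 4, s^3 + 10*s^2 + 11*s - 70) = s - 2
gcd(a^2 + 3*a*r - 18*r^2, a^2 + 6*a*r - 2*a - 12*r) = a + 6*r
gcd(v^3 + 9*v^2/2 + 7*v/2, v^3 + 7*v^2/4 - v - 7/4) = v + 1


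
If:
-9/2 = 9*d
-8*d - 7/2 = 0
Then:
No Solution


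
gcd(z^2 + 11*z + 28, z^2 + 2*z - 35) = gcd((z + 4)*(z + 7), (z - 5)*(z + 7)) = z + 7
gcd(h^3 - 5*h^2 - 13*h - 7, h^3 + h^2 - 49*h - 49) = h^2 - 6*h - 7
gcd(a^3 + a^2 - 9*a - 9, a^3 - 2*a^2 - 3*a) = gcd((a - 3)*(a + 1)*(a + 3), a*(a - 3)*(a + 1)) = a^2 - 2*a - 3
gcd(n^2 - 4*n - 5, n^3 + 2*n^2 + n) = n + 1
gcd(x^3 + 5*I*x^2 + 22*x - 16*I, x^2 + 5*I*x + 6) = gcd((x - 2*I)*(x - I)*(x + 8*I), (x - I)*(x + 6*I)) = x - I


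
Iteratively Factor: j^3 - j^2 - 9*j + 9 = (j - 1)*(j^2 - 9) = (j - 1)*(j + 3)*(j - 3)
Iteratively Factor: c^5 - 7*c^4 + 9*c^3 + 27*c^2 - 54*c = (c)*(c^4 - 7*c^3 + 9*c^2 + 27*c - 54) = c*(c + 2)*(c^3 - 9*c^2 + 27*c - 27) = c*(c - 3)*(c + 2)*(c^2 - 6*c + 9) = c*(c - 3)^2*(c + 2)*(c - 3)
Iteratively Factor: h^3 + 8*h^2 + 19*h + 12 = (h + 1)*(h^2 + 7*h + 12) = (h + 1)*(h + 3)*(h + 4)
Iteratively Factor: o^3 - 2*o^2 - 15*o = (o - 5)*(o^2 + 3*o) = (o - 5)*(o + 3)*(o)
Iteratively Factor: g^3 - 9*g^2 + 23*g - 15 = (g - 5)*(g^2 - 4*g + 3) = (g - 5)*(g - 1)*(g - 3)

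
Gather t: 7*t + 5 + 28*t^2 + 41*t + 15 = 28*t^2 + 48*t + 20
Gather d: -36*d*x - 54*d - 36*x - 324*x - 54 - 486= d*(-36*x - 54) - 360*x - 540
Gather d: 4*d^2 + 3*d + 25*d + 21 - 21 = 4*d^2 + 28*d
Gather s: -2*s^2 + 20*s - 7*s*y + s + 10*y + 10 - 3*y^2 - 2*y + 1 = -2*s^2 + s*(21 - 7*y) - 3*y^2 + 8*y + 11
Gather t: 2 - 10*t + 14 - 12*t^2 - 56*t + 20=-12*t^2 - 66*t + 36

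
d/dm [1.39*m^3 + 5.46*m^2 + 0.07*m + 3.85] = 4.17*m^2 + 10.92*m + 0.07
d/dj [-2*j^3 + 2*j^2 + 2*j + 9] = -6*j^2 + 4*j + 2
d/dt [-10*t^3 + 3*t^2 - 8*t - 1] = -30*t^2 + 6*t - 8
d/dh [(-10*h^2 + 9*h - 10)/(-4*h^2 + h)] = 2*(13*h^2 - 40*h + 5)/(h^2*(16*h^2 - 8*h + 1))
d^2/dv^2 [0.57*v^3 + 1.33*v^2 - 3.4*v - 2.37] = 3.42*v + 2.66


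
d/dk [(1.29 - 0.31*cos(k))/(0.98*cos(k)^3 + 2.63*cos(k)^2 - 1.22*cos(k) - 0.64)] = (-0.6076*cos(k)^3 + 2.9773*cos(k)^2 + 6.7854*cos(k) - 1.7722)*sin(k)/(0.9604*cos(k)^6 + 5.1548*cos(k)^5 + 4.5257*cos(k)^4 - 7.6716*cos(k)^3 - 1.878*cos(k)^2 + 1.5616*cos(k) + 0.4096)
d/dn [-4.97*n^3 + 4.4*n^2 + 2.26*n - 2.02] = -14.91*n^2 + 8.8*n + 2.26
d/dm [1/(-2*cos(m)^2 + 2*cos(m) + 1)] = 2*(sin(m) - sin(2*m))/(2*cos(m) - cos(2*m))^2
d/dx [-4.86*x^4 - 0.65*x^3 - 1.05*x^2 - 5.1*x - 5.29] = -19.44*x^3 - 1.95*x^2 - 2.1*x - 5.1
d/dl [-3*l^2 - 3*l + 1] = -6*l - 3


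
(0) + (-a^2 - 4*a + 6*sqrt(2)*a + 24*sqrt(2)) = -a^2 - 4*a + 6*sqrt(2)*a + 24*sqrt(2)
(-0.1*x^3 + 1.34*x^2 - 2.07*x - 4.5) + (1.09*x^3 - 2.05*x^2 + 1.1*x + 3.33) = 0.99*x^3 - 0.71*x^2 - 0.97*x - 1.17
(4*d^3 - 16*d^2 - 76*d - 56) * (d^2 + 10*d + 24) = 4*d^5 + 24*d^4 - 140*d^3 - 1200*d^2 - 2384*d - 1344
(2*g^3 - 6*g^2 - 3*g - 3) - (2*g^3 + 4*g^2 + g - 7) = -10*g^2 - 4*g + 4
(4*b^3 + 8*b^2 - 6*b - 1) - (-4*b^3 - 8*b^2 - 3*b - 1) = 8*b^3 + 16*b^2 - 3*b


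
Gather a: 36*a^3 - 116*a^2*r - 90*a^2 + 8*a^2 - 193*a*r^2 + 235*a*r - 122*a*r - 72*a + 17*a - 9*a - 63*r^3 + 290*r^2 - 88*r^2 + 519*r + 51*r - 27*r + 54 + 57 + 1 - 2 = 36*a^3 + a^2*(-116*r - 82) + a*(-193*r^2 + 113*r - 64) - 63*r^3 + 202*r^2 + 543*r + 110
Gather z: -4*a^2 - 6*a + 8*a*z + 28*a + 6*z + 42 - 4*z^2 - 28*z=-4*a^2 + 22*a - 4*z^2 + z*(8*a - 22) + 42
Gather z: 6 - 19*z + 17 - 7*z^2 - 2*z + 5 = -7*z^2 - 21*z + 28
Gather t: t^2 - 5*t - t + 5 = t^2 - 6*t + 5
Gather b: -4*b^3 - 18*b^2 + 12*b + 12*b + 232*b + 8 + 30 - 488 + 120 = -4*b^3 - 18*b^2 + 256*b - 330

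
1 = 1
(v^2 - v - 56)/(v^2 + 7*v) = (v - 8)/v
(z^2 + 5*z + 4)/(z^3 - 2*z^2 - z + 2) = (z + 4)/(z^2 - 3*z + 2)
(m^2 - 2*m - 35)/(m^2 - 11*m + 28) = (m + 5)/(m - 4)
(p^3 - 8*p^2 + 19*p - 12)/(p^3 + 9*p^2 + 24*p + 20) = (p^3 - 8*p^2 + 19*p - 12)/(p^3 + 9*p^2 + 24*p + 20)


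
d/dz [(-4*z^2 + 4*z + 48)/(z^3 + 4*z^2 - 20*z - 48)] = 4*(z^2 + 6*z + 12)/(z^4 + 16*z^3 + 88*z^2 + 192*z + 144)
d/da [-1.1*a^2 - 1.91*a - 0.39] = -2.2*a - 1.91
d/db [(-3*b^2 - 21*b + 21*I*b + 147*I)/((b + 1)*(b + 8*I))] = (b^2*(18 - 45*I) - 342*I*b + 1008 - 315*I)/(b^4 + b^3*(2 + 16*I) + b^2*(-63 + 32*I) + b*(-128 + 16*I) - 64)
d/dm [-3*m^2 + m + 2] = 1 - 6*m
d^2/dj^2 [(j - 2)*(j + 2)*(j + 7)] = 6*j + 14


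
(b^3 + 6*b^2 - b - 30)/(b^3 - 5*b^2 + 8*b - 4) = (b^2 + 8*b + 15)/(b^2 - 3*b + 2)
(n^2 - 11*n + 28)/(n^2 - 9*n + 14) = (n - 4)/(n - 2)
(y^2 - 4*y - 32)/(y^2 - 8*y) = (y + 4)/y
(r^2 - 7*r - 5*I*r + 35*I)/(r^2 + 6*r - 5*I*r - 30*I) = (r - 7)/(r + 6)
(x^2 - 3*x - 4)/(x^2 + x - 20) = (x + 1)/(x + 5)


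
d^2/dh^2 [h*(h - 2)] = 2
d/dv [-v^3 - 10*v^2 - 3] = v*(-3*v - 20)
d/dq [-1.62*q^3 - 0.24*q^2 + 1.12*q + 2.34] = -4.86*q^2 - 0.48*q + 1.12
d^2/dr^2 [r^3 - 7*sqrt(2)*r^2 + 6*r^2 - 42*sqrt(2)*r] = 6*r - 14*sqrt(2) + 12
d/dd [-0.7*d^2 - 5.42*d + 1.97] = -1.4*d - 5.42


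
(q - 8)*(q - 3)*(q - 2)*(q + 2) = q^4 - 11*q^3 + 20*q^2 + 44*q - 96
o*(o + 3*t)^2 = o^3 + 6*o^2*t + 9*o*t^2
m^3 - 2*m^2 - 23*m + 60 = (m - 4)*(m - 3)*(m + 5)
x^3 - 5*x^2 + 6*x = x*(x - 3)*(x - 2)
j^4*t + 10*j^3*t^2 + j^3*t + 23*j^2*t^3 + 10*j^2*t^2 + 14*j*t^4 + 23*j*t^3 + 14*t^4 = (j + t)*(j + 2*t)*(j + 7*t)*(j*t + t)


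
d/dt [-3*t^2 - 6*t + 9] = -6*t - 6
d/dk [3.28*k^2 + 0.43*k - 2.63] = 6.56*k + 0.43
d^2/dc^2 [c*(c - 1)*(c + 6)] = 6*c + 10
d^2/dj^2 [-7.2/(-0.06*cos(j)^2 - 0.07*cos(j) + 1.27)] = (-0.10368*(1 - cos(j)^2)^2 - 0.09072*cos(j)^3 - 2.28168*cos(j)^2 - 0.45864*cos(j) + 1.27152)/(0.06*cos(j)^2 + 0.07*cos(j) - 1.27)^3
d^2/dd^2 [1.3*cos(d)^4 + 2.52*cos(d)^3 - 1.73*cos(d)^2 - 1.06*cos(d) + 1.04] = -20.8*cos(d)^4 - 22.68*cos(d)^3 + 22.52*cos(d)^2 + 16.18*cos(d) - 3.45999999999999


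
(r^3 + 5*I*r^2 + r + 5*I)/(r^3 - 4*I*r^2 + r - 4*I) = (r + 5*I)/(r - 4*I)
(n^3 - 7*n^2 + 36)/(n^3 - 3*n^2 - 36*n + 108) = (n + 2)/(n + 6)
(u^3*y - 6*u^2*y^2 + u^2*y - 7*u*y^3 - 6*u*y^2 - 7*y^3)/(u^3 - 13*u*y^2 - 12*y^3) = y*(-u^2 + 7*u*y - u + 7*y)/(-u^2 + u*y + 12*y^2)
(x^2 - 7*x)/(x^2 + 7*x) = (x - 7)/(x + 7)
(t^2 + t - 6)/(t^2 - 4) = (t + 3)/(t + 2)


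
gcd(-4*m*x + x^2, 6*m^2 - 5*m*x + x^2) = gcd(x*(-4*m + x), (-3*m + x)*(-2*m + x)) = 1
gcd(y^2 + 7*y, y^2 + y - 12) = 1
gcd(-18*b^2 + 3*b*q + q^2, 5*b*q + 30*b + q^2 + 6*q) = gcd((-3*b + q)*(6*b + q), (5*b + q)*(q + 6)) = 1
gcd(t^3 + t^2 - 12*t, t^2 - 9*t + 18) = t - 3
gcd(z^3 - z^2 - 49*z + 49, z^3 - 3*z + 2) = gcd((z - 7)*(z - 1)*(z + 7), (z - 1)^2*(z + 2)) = z - 1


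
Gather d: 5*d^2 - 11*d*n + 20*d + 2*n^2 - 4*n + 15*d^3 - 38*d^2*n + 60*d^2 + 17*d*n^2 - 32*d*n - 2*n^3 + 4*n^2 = 15*d^3 + d^2*(65 - 38*n) + d*(17*n^2 - 43*n + 20) - 2*n^3 + 6*n^2 - 4*n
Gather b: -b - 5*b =-6*b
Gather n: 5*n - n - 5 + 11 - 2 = 4*n + 4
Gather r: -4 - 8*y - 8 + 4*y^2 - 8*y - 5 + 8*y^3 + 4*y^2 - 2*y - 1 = 8*y^3 + 8*y^2 - 18*y - 18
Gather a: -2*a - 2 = -2*a - 2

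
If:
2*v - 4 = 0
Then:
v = 2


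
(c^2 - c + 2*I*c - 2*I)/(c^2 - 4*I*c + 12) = (c - 1)/(c - 6*I)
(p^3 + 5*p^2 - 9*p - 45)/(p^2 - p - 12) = (p^2 + 2*p - 15)/(p - 4)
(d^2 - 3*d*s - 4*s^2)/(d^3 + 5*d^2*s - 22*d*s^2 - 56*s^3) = (d + s)/(d^2 + 9*d*s + 14*s^2)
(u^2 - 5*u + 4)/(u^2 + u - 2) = (u - 4)/(u + 2)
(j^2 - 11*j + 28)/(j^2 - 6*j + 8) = (j - 7)/(j - 2)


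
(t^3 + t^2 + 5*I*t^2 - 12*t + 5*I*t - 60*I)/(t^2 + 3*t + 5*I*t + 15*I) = (t^2 + t - 12)/(t + 3)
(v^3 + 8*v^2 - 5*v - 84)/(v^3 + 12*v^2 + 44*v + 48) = (v^2 + 4*v - 21)/(v^2 + 8*v + 12)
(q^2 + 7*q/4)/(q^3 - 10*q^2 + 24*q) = (q + 7/4)/(q^2 - 10*q + 24)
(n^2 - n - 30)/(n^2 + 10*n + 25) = (n - 6)/(n + 5)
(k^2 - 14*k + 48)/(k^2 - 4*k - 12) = (k - 8)/(k + 2)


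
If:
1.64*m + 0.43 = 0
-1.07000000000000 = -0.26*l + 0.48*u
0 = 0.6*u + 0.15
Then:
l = 3.65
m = -0.26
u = -0.25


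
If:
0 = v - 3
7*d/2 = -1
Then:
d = -2/7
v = 3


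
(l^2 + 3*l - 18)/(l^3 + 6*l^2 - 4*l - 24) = (l - 3)/(l^2 - 4)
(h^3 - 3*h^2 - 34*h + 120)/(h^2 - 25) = (h^2 + 2*h - 24)/(h + 5)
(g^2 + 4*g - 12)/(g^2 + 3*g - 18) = (g - 2)/(g - 3)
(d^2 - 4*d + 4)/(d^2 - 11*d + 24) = (d^2 - 4*d + 4)/(d^2 - 11*d + 24)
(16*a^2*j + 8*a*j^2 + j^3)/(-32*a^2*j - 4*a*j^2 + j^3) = (-4*a - j)/(8*a - j)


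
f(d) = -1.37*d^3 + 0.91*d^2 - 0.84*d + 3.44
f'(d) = -4.11*d^2 + 1.82*d - 0.84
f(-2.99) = 50.71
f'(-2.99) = -43.03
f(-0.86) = 5.71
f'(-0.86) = -5.44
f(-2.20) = 24.28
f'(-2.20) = -24.74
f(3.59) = -51.23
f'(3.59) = -47.28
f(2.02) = -5.84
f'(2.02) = -13.93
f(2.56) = -15.73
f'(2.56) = -23.12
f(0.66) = 2.89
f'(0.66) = -1.43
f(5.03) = -152.11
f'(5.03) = -95.67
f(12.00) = -2242.96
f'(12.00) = -570.84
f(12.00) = -2242.96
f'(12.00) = -570.84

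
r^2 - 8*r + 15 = (r - 5)*(r - 3)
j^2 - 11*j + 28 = (j - 7)*(j - 4)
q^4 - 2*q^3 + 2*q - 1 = (q - 1)^3*(q + 1)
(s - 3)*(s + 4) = s^2 + s - 12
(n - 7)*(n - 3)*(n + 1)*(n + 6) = n^4 - 3*n^3 - 43*n^2 + 87*n + 126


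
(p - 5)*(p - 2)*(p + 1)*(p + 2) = p^4 - 4*p^3 - 9*p^2 + 16*p + 20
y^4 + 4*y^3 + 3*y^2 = y^2*(y + 1)*(y + 3)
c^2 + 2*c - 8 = (c - 2)*(c + 4)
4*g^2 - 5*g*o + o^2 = (-4*g + o)*(-g + o)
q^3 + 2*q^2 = q^2*(q + 2)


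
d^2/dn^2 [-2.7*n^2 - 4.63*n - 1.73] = -5.40000000000000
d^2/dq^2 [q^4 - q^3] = 6*q*(2*q - 1)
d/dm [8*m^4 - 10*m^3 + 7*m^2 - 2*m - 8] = 32*m^3 - 30*m^2 + 14*m - 2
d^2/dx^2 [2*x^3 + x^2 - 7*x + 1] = 12*x + 2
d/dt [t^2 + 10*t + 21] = 2*t + 10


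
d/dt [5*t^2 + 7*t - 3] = 10*t + 7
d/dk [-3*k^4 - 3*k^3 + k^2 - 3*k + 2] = -12*k^3 - 9*k^2 + 2*k - 3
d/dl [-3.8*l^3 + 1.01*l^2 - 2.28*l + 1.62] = -11.4*l^2 + 2.02*l - 2.28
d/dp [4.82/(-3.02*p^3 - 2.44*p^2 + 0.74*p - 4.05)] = (43.6692*p^2 + 23.5216*p - 3.5668)/(3.02*p^3 + 2.44*p^2 - 0.74*p + 4.05)^2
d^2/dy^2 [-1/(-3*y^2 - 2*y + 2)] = 2*(-9*y^2 - 6*y + 4*(3*y + 1)^2 + 6)/(3*y^2 + 2*y - 2)^3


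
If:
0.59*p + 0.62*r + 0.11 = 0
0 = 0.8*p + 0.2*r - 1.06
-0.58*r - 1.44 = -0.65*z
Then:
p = 1.80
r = -1.89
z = 0.53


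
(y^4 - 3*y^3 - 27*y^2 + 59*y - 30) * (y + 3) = y^5 - 36*y^3 - 22*y^2 + 147*y - 90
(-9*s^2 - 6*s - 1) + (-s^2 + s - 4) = -10*s^2 - 5*s - 5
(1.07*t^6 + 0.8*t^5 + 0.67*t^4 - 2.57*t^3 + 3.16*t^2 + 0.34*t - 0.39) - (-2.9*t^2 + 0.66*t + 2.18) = 1.07*t^6 + 0.8*t^5 + 0.67*t^4 - 2.57*t^3 + 6.06*t^2 - 0.32*t - 2.57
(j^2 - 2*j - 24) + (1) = j^2 - 2*j - 23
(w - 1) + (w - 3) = 2*w - 4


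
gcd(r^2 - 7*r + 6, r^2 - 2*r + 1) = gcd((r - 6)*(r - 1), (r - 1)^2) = r - 1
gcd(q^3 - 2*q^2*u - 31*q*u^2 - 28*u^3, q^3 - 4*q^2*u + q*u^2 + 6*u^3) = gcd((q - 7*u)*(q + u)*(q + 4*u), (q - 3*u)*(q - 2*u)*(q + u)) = q + u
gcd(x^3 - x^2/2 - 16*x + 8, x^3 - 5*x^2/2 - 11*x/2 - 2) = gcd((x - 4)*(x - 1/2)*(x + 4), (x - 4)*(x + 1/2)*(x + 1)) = x - 4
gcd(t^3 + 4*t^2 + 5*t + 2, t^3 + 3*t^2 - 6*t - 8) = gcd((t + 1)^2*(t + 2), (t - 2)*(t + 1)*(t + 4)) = t + 1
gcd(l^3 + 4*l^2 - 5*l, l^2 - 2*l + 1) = l - 1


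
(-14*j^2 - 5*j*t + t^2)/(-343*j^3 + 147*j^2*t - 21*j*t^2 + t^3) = (2*j + t)/(49*j^2 - 14*j*t + t^2)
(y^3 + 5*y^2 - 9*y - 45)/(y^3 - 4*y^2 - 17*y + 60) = (y^2 + 8*y + 15)/(y^2 - y - 20)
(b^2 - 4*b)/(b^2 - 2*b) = (b - 4)/(b - 2)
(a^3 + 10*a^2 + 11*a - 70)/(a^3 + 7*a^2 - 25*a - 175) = (a - 2)/(a - 5)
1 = 1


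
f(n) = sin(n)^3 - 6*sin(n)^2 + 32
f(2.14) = 28.34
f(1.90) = 27.47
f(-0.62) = 29.78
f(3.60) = 30.74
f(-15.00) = 29.19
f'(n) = 3*sin(n)^2*cos(n) - 12*sin(n)*cos(n)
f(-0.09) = 31.95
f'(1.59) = 0.17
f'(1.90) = 2.80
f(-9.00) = 30.91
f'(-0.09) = 1.10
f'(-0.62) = 6.50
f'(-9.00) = -4.97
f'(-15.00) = -6.89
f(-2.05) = 26.58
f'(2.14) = 4.30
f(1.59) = 27.00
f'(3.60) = -5.29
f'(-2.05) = -6.00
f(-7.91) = 25.02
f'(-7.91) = -0.84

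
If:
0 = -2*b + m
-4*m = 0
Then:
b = 0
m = 0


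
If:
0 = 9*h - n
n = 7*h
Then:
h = 0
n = 0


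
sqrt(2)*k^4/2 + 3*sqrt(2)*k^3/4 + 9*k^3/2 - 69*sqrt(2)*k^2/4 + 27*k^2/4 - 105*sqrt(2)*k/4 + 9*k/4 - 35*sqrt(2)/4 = (k + 1/2)*(k - 5*sqrt(2)/2)*(k + 7*sqrt(2))*(sqrt(2)*k/2 + sqrt(2)/2)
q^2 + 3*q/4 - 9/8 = (q - 3/4)*(q + 3/2)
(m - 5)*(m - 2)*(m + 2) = m^3 - 5*m^2 - 4*m + 20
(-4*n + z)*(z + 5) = -4*n*z - 20*n + z^2 + 5*z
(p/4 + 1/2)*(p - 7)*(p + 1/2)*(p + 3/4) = p^4/4 - 15*p^3/16 - 159*p^2/32 - 155*p/32 - 21/16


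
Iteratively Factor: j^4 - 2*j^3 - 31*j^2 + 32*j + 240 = (j + 3)*(j^3 - 5*j^2 - 16*j + 80) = (j + 3)*(j + 4)*(j^2 - 9*j + 20) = (j - 5)*(j + 3)*(j + 4)*(j - 4)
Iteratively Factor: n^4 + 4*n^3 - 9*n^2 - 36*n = (n - 3)*(n^3 + 7*n^2 + 12*n) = (n - 3)*(n + 4)*(n^2 + 3*n) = (n - 3)*(n + 3)*(n + 4)*(n)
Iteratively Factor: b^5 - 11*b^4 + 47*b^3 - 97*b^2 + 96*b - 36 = (b - 3)*(b^4 - 8*b^3 + 23*b^2 - 28*b + 12) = (b - 3)*(b - 2)*(b^3 - 6*b^2 + 11*b - 6) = (b - 3)*(b - 2)^2*(b^2 - 4*b + 3) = (b - 3)*(b - 2)^2*(b - 1)*(b - 3)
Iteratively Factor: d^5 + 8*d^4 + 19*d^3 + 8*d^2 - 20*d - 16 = (d + 2)*(d^4 + 6*d^3 + 7*d^2 - 6*d - 8) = (d + 1)*(d + 2)*(d^3 + 5*d^2 + 2*d - 8) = (d + 1)*(d + 2)^2*(d^2 + 3*d - 4) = (d + 1)*(d + 2)^2*(d + 4)*(d - 1)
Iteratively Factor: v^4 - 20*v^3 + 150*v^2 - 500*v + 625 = (v - 5)*(v^3 - 15*v^2 + 75*v - 125) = (v - 5)^2*(v^2 - 10*v + 25) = (v - 5)^3*(v - 5)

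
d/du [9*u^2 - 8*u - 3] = 18*u - 8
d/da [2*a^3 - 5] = 6*a^2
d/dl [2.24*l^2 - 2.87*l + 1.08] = 4.48*l - 2.87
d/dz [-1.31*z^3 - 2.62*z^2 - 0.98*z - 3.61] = -3.93*z^2 - 5.24*z - 0.98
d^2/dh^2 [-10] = 0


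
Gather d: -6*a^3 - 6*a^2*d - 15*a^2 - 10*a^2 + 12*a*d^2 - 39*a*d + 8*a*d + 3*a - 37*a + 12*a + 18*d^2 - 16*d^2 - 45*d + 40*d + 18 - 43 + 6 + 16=-6*a^3 - 25*a^2 - 22*a + d^2*(12*a + 2) + d*(-6*a^2 - 31*a - 5) - 3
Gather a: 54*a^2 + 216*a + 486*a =54*a^2 + 702*a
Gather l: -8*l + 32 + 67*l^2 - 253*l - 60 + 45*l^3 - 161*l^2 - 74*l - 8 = 45*l^3 - 94*l^2 - 335*l - 36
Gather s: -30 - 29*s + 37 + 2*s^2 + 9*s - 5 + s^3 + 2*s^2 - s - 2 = s^3 + 4*s^2 - 21*s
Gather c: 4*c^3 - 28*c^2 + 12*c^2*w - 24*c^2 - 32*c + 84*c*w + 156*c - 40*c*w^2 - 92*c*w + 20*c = 4*c^3 + c^2*(12*w - 52) + c*(-40*w^2 - 8*w + 144)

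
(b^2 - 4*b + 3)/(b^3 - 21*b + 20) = (b - 3)/(b^2 + b - 20)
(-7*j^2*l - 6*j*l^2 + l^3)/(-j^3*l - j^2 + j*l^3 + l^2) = l*(7*j - l)/(j^2*l - j*l^2 + j - l)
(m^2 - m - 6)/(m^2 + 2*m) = (m - 3)/m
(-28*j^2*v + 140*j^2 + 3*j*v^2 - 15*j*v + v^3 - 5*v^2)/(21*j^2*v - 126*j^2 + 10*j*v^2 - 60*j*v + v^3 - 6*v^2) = (-4*j*v + 20*j + v^2 - 5*v)/(3*j*v - 18*j + v^2 - 6*v)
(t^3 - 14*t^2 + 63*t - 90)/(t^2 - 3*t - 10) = (t^2 - 9*t + 18)/(t + 2)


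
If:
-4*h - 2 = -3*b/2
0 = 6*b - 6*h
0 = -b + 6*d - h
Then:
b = -4/5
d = -4/15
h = -4/5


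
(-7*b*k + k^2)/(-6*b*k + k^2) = (7*b - k)/(6*b - k)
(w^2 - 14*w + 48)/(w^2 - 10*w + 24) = (w - 8)/(w - 4)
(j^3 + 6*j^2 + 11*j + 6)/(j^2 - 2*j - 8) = (j^2 + 4*j + 3)/(j - 4)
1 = 1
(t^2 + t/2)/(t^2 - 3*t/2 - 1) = t/(t - 2)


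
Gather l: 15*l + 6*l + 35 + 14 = 21*l + 49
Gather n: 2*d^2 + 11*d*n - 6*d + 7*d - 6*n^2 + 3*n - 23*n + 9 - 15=2*d^2 + d - 6*n^2 + n*(11*d - 20) - 6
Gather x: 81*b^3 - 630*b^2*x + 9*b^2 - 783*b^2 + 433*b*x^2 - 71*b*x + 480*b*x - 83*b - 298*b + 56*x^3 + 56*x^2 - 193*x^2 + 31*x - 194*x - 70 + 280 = 81*b^3 - 774*b^2 - 381*b + 56*x^3 + x^2*(433*b - 137) + x*(-630*b^2 + 409*b - 163) + 210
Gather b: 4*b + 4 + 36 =4*b + 40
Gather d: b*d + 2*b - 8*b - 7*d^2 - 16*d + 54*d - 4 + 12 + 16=-6*b - 7*d^2 + d*(b + 38) + 24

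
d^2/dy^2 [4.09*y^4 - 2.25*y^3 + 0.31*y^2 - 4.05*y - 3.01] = 49.08*y^2 - 13.5*y + 0.62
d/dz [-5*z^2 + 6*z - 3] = 6 - 10*z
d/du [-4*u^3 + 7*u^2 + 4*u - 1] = -12*u^2 + 14*u + 4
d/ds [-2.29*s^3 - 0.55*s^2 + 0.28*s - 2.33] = -6.87*s^2 - 1.1*s + 0.28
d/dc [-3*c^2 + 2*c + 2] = 2 - 6*c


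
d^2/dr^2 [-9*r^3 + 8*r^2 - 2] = 16 - 54*r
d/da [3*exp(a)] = 3*exp(a)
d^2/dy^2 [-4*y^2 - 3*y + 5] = -8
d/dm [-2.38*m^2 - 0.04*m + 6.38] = -4.76*m - 0.04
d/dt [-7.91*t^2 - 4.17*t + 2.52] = -15.82*t - 4.17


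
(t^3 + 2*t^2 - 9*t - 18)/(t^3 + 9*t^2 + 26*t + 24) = (t - 3)/(t + 4)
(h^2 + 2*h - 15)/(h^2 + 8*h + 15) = (h - 3)/(h + 3)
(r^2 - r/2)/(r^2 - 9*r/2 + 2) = r/(r - 4)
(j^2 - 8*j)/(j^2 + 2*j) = (j - 8)/(j + 2)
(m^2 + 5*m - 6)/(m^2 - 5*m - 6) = (-m^2 - 5*m + 6)/(-m^2 + 5*m + 6)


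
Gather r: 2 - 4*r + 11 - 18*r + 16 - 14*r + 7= 36 - 36*r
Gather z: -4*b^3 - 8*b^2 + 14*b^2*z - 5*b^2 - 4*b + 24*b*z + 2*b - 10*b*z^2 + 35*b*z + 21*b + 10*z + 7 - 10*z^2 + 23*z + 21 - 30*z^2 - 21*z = -4*b^3 - 13*b^2 + 19*b + z^2*(-10*b - 40) + z*(14*b^2 + 59*b + 12) + 28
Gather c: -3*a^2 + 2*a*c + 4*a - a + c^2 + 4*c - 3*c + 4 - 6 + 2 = -3*a^2 + 3*a + c^2 + c*(2*a + 1)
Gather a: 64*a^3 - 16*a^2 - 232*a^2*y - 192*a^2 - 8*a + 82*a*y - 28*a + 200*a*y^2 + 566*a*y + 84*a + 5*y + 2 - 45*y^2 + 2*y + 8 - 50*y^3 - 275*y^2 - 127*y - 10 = 64*a^3 + a^2*(-232*y - 208) + a*(200*y^2 + 648*y + 48) - 50*y^3 - 320*y^2 - 120*y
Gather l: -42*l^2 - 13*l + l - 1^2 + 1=-42*l^2 - 12*l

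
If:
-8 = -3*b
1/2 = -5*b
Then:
No Solution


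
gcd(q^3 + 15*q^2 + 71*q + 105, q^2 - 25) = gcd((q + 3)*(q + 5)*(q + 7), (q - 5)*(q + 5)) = q + 5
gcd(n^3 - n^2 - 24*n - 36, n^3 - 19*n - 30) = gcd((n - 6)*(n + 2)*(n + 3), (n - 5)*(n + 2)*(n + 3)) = n^2 + 5*n + 6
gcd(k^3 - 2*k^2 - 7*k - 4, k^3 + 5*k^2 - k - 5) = k + 1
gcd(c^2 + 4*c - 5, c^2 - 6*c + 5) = c - 1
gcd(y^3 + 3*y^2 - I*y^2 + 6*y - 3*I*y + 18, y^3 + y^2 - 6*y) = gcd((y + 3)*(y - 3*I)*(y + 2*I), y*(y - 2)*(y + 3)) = y + 3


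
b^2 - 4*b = b*(b - 4)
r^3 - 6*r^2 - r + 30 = (r - 5)*(r - 3)*(r + 2)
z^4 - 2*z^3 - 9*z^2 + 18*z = z*(z - 3)*(z - 2)*(z + 3)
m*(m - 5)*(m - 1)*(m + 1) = m^4 - 5*m^3 - m^2 + 5*m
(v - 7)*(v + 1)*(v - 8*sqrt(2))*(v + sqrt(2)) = v^4 - 7*sqrt(2)*v^3 - 6*v^3 - 23*v^2 + 42*sqrt(2)*v^2 + 49*sqrt(2)*v + 96*v + 112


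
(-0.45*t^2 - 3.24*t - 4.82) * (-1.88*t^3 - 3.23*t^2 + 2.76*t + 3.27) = 0.846*t^5 + 7.5447*t^4 + 18.2848*t^3 + 5.1547*t^2 - 23.898*t - 15.7614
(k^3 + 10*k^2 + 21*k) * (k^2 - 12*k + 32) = k^5 - 2*k^4 - 67*k^3 + 68*k^2 + 672*k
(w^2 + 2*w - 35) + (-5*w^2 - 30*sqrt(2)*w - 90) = -4*w^2 - 30*sqrt(2)*w + 2*w - 125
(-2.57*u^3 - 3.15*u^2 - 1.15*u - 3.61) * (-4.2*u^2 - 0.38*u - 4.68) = 10.794*u^5 + 14.2066*u^4 + 18.0546*u^3 + 30.341*u^2 + 6.7538*u + 16.8948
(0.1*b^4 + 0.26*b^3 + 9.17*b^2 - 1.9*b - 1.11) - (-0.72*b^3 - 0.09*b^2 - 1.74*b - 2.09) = 0.1*b^4 + 0.98*b^3 + 9.26*b^2 - 0.16*b + 0.98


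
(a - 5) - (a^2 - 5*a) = -a^2 + 6*a - 5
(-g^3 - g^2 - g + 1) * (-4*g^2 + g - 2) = 4*g^5 + 3*g^4 + 5*g^3 - 3*g^2 + 3*g - 2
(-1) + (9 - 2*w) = 8 - 2*w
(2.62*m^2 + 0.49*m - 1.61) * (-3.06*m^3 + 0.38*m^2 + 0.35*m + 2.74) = -8.0172*m^5 - 0.5038*m^4 + 6.0298*m^3 + 6.7385*m^2 + 0.7791*m - 4.4114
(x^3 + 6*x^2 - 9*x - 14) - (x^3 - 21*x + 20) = 6*x^2 + 12*x - 34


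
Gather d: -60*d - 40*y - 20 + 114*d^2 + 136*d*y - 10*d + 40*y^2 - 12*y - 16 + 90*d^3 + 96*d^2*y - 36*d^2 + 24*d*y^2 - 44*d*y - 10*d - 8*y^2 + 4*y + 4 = 90*d^3 + d^2*(96*y + 78) + d*(24*y^2 + 92*y - 80) + 32*y^2 - 48*y - 32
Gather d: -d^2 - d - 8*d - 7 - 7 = -d^2 - 9*d - 14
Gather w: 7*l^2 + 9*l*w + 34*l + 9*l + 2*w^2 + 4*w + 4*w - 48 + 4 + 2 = 7*l^2 + 43*l + 2*w^2 + w*(9*l + 8) - 42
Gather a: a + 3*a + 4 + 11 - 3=4*a + 12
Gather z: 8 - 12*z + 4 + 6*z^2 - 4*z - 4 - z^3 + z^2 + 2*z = -z^3 + 7*z^2 - 14*z + 8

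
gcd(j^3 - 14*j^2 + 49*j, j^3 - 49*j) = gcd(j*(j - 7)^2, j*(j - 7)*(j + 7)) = j^2 - 7*j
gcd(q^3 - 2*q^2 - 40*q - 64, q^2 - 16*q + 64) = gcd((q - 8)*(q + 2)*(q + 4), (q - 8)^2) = q - 8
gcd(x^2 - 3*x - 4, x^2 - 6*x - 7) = x + 1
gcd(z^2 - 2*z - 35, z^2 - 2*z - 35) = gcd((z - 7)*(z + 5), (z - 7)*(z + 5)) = z^2 - 2*z - 35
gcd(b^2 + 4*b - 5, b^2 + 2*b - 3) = b - 1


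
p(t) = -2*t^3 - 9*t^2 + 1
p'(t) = -6*t^2 - 18*t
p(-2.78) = -25.59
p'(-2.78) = 3.67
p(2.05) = -54.05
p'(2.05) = -62.12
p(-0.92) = -5.06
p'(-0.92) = 11.48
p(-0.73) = -3.02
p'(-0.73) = 9.94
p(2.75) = -108.66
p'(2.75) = -94.88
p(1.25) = -16.97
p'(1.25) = -31.88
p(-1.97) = -18.64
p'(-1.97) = 12.17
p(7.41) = -1306.91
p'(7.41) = -462.83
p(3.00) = -134.00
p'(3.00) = -108.00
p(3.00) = -134.00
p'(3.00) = -108.00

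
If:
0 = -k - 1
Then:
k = -1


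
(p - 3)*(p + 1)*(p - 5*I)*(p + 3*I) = p^4 - 2*p^3 - 2*I*p^3 + 12*p^2 + 4*I*p^2 - 30*p + 6*I*p - 45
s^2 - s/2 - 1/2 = (s - 1)*(s + 1/2)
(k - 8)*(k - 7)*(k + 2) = k^3 - 13*k^2 + 26*k + 112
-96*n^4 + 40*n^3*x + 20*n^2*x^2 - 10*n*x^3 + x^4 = (-6*n + x)*(-4*n + x)*(-2*n + x)*(2*n + x)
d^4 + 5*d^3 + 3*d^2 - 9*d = d*(d - 1)*(d + 3)^2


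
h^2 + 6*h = h*(h + 6)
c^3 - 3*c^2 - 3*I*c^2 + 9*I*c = c*(c - 3)*(c - 3*I)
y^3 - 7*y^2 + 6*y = y*(y - 6)*(y - 1)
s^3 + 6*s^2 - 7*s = s*(s - 1)*(s + 7)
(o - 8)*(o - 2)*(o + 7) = o^3 - 3*o^2 - 54*o + 112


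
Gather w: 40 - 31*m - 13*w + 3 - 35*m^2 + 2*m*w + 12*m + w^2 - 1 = -35*m^2 - 19*m + w^2 + w*(2*m - 13) + 42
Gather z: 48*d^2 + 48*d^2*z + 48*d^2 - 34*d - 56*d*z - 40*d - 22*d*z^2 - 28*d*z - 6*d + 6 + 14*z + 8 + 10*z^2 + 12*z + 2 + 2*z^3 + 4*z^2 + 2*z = 96*d^2 - 80*d + 2*z^3 + z^2*(14 - 22*d) + z*(48*d^2 - 84*d + 28) + 16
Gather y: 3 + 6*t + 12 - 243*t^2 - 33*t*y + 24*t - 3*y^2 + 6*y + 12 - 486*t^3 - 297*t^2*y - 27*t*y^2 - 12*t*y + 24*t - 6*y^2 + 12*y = -486*t^3 - 243*t^2 + 54*t + y^2*(-27*t - 9) + y*(-297*t^2 - 45*t + 18) + 27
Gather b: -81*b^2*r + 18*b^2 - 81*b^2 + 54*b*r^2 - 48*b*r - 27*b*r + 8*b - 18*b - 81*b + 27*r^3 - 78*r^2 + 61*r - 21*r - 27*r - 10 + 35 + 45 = b^2*(-81*r - 63) + b*(54*r^2 - 75*r - 91) + 27*r^3 - 78*r^2 + 13*r + 70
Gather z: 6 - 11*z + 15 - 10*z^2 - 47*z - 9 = -10*z^2 - 58*z + 12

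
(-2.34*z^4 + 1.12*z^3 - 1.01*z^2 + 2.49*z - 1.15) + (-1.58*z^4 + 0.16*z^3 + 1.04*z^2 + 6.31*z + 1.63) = -3.92*z^4 + 1.28*z^3 + 0.03*z^2 + 8.8*z + 0.48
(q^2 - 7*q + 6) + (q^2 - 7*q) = 2*q^2 - 14*q + 6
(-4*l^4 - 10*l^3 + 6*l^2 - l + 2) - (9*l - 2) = -4*l^4 - 10*l^3 + 6*l^2 - 10*l + 4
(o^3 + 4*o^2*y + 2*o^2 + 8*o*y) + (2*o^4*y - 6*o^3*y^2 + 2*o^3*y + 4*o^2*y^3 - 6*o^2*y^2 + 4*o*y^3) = 2*o^4*y - 6*o^3*y^2 + 2*o^3*y + o^3 + 4*o^2*y^3 - 6*o^2*y^2 + 4*o^2*y + 2*o^2 + 4*o*y^3 + 8*o*y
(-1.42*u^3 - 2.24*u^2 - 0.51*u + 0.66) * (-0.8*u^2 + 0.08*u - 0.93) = 1.136*u^5 + 1.6784*u^4 + 1.5494*u^3 + 1.5144*u^2 + 0.5271*u - 0.6138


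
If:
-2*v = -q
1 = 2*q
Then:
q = 1/2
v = 1/4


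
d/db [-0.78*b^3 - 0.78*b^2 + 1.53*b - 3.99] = -2.34*b^2 - 1.56*b + 1.53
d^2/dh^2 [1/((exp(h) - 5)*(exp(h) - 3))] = 4*(exp(3*h) - 6*exp(2*h) + exp(h) + 30)*exp(h)/(exp(6*h) - 24*exp(5*h) + 237*exp(4*h) - 1232*exp(3*h) + 3555*exp(2*h) - 5400*exp(h) + 3375)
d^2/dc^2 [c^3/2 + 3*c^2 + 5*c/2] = 3*c + 6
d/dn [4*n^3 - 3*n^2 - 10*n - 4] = 12*n^2 - 6*n - 10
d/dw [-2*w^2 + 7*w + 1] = 7 - 4*w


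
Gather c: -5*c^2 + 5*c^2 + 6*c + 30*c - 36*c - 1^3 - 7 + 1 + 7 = 0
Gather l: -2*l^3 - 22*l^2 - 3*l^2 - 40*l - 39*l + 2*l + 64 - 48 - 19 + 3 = -2*l^3 - 25*l^2 - 77*l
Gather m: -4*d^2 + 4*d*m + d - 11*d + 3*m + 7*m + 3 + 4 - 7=-4*d^2 - 10*d + m*(4*d + 10)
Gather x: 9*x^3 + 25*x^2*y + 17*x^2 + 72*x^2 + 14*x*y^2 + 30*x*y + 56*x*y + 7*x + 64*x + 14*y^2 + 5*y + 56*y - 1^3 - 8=9*x^3 + x^2*(25*y + 89) + x*(14*y^2 + 86*y + 71) + 14*y^2 + 61*y - 9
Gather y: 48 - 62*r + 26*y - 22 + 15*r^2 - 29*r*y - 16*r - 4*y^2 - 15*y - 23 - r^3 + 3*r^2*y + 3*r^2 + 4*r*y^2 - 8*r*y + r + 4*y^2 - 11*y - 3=-r^3 + 18*r^2 + 4*r*y^2 - 77*r + y*(3*r^2 - 37*r)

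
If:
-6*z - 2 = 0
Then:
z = -1/3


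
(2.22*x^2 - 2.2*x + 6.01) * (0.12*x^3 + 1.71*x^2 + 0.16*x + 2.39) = 0.2664*x^5 + 3.5322*x^4 - 2.6856*x^3 + 15.2309*x^2 - 4.2964*x + 14.3639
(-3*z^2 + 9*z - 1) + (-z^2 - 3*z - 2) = -4*z^2 + 6*z - 3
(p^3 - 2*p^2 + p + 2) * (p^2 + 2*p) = p^5 - 3*p^3 + 4*p^2 + 4*p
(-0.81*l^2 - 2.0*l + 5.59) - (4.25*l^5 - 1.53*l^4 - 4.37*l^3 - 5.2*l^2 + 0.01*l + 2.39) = -4.25*l^5 + 1.53*l^4 + 4.37*l^3 + 4.39*l^2 - 2.01*l + 3.2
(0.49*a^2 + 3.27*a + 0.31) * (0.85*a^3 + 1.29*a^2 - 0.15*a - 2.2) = 0.4165*a^5 + 3.4116*a^4 + 4.4083*a^3 - 1.1686*a^2 - 7.2405*a - 0.682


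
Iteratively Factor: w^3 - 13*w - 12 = (w - 4)*(w^2 + 4*w + 3) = (w - 4)*(w + 1)*(w + 3)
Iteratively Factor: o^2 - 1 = (o - 1)*(o + 1)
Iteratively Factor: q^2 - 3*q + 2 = (q - 2)*(q - 1)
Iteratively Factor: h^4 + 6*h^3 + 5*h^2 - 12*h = (h)*(h^3 + 6*h^2 + 5*h - 12) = h*(h + 3)*(h^2 + 3*h - 4) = h*(h + 3)*(h + 4)*(h - 1)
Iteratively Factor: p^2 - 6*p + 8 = (p - 2)*(p - 4)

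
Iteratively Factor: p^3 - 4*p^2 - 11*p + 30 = (p - 5)*(p^2 + p - 6) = (p - 5)*(p + 3)*(p - 2)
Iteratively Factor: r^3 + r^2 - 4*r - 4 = (r - 2)*(r^2 + 3*r + 2) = (r - 2)*(r + 1)*(r + 2)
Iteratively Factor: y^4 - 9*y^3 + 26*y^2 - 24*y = (y - 3)*(y^3 - 6*y^2 + 8*y) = (y - 4)*(y - 3)*(y^2 - 2*y) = (y - 4)*(y - 3)*(y - 2)*(y)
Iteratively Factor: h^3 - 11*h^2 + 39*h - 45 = (h - 3)*(h^2 - 8*h + 15) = (h - 3)^2*(h - 5)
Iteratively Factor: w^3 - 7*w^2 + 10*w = (w - 5)*(w^2 - 2*w) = (w - 5)*(w - 2)*(w)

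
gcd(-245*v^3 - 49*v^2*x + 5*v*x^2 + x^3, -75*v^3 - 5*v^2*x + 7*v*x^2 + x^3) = 5*v + x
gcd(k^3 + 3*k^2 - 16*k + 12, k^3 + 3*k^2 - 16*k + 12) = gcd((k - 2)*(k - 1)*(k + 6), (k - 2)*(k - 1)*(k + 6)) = k^3 + 3*k^2 - 16*k + 12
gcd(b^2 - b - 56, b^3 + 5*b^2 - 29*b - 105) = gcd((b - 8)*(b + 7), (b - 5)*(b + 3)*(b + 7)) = b + 7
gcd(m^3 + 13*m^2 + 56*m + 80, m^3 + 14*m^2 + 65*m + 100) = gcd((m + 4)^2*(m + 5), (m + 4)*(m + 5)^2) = m^2 + 9*m + 20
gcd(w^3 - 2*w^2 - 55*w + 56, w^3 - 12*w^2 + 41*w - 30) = w - 1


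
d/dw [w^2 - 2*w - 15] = 2*w - 2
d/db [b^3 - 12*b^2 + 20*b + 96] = 3*b^2 - 24*b + 20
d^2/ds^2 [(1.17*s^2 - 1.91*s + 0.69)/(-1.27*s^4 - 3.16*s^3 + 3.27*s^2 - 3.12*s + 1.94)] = (-11.322558*s^8 + 8.79500400000001*s^7 + 67.301282*s^6 + 39.401598*s^5 - 194.901246*s^4 + 76.1546300000001*s^3 + 79.556286*s^2 - 55.841868*s + 9.635844)/(2.048383*s^12 + 15.290292*s^11 + 22.222587*s^10 - 32.087744*s^9 + 8.52123899999999*s^8 + 70.377972*s^7 - 201.091659*s^6 + 266.523768*s^5 - 258.148914*s^4 + 184.806192*s^3 - 93.575124*s^2 + 35.227296*s - 7.301384)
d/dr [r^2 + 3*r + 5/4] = 2*r + 3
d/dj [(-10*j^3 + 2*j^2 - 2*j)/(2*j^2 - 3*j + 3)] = 2*(-10*j^4 + 30*j^3 - 46*j^2 + 6*j - 3)/(4*j^4 - 12*j^3 + 21*j^2 - 18*j + 9)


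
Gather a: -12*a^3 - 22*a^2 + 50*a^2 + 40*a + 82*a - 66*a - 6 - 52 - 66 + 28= -12*a^3 + 28*a^2 + 56*a - 96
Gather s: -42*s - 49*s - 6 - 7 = -91*s - 13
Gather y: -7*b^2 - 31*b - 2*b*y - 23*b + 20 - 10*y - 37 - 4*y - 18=-7*b^2 - 54*b + y*(-2*b - 14) - 35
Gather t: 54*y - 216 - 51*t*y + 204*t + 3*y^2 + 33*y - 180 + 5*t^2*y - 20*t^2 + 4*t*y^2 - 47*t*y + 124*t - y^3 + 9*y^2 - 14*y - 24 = t^2*(5*y - 20) + t*(4*y^2 - 98*y + 328) - y^3 + 12*y^2 + 73*y - 420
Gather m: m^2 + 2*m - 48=m^2 + 2*m - 48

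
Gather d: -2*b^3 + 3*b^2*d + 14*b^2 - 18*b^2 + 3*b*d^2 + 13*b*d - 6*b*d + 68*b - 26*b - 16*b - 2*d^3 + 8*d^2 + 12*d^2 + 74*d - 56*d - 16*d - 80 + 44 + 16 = -2*b^3 - 4*b^2 + 26*b - 2*d^3 + d^2*(3*b + 20) + d*(3*b^2 + 7*b + 2) - 20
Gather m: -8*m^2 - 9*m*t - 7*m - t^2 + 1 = -8*m^2 + m*(-9*t - 7) - t^2 + 1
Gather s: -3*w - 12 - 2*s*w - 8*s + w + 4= s*(-2*w - 8) - 2*w - 8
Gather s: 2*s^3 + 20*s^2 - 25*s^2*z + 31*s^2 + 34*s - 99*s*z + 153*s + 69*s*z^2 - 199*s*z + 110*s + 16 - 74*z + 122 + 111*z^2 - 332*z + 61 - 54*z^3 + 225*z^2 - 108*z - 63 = 2*s^3 + s^2*(51 - 25*z) + s*(69*z^2 - 298*z + 297) - 54*z^3 + 336*z^2 - 514*z + 136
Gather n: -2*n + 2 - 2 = -2*n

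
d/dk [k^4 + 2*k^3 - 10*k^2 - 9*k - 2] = 4*k^3 + 6*k^2 - 20*k - 9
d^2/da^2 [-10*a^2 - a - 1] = -20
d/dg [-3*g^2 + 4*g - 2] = 4 - 6*g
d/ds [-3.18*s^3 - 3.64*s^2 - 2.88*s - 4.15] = -9.54*s^2 - 7.28*s - 2.88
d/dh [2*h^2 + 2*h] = 4*h + 2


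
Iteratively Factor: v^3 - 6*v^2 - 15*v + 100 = (v - 5)*(v^2 - v - 20) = (v - 5)*(v + 4)*(v - 5)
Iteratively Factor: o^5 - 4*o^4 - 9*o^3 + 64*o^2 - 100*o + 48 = (o - 2)*(o^4 - 2*o^3 - 13*o^2 + 38*o - 24) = (o - 3)*(o - 2)*(o^3 + o^2 - 10*o + 8) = (o - 3)*(o - 2)^2*(o^2 + 3*o - 4) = (o - 3)*(o - 2)^2*(o - 1)*(o + 4)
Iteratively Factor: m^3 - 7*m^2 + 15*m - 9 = (m - 3)*(m^2 - 4*m + 3) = (m - 3)*(m - 1)*(m - 3)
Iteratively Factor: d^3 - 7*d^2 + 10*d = (d - 5)*(d^2 - 2*d) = (d - 5)*(d - 2)*(d)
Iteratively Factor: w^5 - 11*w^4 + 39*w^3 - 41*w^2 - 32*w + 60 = (w - 5)*(w^4 - 6*w^3 + 9*w^2 + 4*w - 12) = (w - 5)*(w - 2)*(w^3 - 4*w^2 + w + 6) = (w - 5)*(w - 3)*(w - 2)*(w^2 - w - 2) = (w - 5)*(w - 3)*(w - 2)^2*(w + 1)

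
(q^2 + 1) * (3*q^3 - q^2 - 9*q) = 3*q^5 - q^4 - 6*q^3 - q^2 - 9*q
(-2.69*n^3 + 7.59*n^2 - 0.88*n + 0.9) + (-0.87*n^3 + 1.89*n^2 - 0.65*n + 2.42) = -3.56*n^3 + 9.48*n^2 - 1.53*n + 3.32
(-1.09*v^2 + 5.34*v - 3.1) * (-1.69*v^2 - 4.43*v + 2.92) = 1.8421*v^4 - 4.1959*v^3 - 21.6*v^2 + 29.3258*v - 9.052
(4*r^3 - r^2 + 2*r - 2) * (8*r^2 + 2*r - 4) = 32*r^5 - 2*r^3 - 8*r^2 - 12*r + 8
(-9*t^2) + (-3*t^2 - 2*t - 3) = -12*t^2 - 2*t - 3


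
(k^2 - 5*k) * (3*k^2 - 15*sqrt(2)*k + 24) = 3*k^4 - 15*sqrt(2)*k^3 - 15*k^3 + 24*k^2 + 75*sqrt(2)*k^2 - 120*k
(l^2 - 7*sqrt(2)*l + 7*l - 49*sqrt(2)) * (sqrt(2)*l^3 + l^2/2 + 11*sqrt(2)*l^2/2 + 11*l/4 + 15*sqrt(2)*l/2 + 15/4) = sqrt(2)*l^5 - 27*l^4/2 + 25*sqrt(2)*l^4/2 - 675*l^3/4 + 85*sqrt(2)*l^3/2 - 621*l^2 + 35*sqrt(2)*l^2/4 - 2835*l/4 - 161*sqrt(2)*l - 735*sqrt(2)/4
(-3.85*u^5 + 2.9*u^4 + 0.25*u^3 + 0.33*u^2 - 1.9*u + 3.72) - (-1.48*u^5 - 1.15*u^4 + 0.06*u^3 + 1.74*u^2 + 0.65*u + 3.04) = -2.37*u^5 + 4.05*u^4 + 0.19*u^3 - 1.41*u^2 - 2.55*u + 0.68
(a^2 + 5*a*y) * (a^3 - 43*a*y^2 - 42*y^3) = a^5 + 5*a^4*y - 43*a^3*y^2 - 257*a^2*y^3 - 210*a*y^4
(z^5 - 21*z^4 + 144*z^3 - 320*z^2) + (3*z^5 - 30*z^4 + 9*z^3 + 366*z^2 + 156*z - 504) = 4*z^5 - 51*z^4 + 153*z^3 + 46*z^2 + 156*z - 504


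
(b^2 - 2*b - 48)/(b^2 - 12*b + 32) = (b + 6)/(b - 4)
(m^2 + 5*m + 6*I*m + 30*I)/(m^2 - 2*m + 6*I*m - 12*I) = (m + 5)/(m - 2)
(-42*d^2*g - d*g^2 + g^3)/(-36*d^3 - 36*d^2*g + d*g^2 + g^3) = g*(7*d - g)/(6*d^2 + 5*d*g - g^2)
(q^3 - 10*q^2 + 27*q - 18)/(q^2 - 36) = (q^2 - 4*q + 3)/(q + 6)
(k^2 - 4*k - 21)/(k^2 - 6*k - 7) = (k + 3)/(k + 1)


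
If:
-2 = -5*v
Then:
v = 2/5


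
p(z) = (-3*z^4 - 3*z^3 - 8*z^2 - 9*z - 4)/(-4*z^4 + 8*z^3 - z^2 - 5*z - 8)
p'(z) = (-12*z^3 - 9*z^2 - 16*z - 9)/(-4*z^4 + 8*z^3 - z^2 - 5*z - 8) + (16*z^3 - 24*z^2 + 2*z + 5)*(-3*z^4 - 3*z^3 - 8*z^2 - 9*z - 4)/(-4*z^4 + 8*z^3 - z^2 - 5*z - 8)^2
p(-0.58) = 0.16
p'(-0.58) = 0.22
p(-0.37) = 0.25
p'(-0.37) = 0.54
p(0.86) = 2.09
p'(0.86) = 3.83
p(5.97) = 1.39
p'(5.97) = -0.17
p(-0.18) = 0.37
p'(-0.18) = 0.69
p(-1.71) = 0.30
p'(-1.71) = -0.11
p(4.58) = 1.75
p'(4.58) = -0.39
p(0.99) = 2.65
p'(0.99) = 4.80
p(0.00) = 0.50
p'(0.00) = 0.81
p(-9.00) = 0.56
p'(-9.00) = -0.02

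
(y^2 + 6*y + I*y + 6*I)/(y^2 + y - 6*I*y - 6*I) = (y^2 + y*(6 + I) + 6*I)/(y^2 + y*(1 - 6*I) - 6*I)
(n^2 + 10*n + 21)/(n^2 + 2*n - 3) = (n + 7)/(n - 1)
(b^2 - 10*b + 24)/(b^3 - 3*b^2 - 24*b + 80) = (b - 6)/(b^2 + b - 20)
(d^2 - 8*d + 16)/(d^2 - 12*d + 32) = (d - 4)/(d - 8)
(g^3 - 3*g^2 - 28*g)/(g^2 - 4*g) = (g^2 - 3*g - 28)/(g - 4)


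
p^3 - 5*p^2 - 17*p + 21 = (p - 7)*(p - 1)*(p + 3)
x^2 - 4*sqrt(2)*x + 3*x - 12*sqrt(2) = (x + 3)*(x - 4*sqrt(2))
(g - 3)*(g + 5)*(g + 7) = g^3 + 9*g^2 - g - 105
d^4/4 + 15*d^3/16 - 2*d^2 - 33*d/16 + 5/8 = (d/4 + 1/4)*(d - 2)*(d - 1/4)*(d + 5)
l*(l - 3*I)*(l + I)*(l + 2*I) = l^4 + 7*l^2 + 6*I*l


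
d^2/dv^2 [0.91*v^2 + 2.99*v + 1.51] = 1.82000000000000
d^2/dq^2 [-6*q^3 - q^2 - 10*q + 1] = -36*q - 2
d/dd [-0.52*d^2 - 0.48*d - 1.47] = -1.04*d - 0.48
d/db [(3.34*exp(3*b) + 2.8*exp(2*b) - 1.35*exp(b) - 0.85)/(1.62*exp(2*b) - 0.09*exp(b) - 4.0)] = (5.4108*exp(4*b) - 0.6012*exp(3*b) - 38.145*exp(2*b) - 19.646*exp(b) + 5.3235)*exp(b)/(2.6244*exp(4*b) - 0.2916*exp(3*b) - 12.9519*exp(2*b) + 0.72*exp(b) + 16.0)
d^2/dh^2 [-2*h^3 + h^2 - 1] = 2 - 12*h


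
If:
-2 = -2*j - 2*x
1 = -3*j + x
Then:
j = 0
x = 1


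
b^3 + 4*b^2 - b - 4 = (b - 1)*(b + 1)*(b + 4)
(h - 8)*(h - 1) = h^2 - 9*h + 8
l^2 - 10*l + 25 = (l - 5)^2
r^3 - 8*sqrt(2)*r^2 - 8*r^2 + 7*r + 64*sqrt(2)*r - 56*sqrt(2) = (r - 7)*(r - 1)*(r - 8*sqrt(2))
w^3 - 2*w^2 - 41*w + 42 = (w - 7)*(w - 1)*(w + 6)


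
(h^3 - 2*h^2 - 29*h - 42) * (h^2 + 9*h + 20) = h^5 + 7*h^4 - 27*h^3 - 343*h^2 - 958*h - 840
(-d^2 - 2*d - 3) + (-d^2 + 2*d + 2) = -2*d^2 - 1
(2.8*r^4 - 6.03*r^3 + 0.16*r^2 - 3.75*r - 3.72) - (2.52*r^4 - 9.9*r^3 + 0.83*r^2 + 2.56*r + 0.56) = 0.28*r^4 + 3.87*r^3 - 0.67*r^2 - 6.31*r - 4.28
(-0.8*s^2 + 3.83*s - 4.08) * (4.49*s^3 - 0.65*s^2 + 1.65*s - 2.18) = -3.592*s^5 + 17.7167*s^4 - 22.1287*s^3 + 10.7155*s^2 - 15.0814*s + 8.8944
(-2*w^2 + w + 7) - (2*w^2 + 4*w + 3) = -4*w^2 - 3*w + 4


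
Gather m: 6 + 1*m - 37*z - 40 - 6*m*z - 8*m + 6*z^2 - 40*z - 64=m*(-6*z - 7) + 6*z^2 - 77*z - 98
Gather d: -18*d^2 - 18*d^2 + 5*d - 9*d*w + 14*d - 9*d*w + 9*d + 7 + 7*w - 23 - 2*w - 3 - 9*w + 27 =-36*d^2 + d*(28 - 18*w) - 4*w + 8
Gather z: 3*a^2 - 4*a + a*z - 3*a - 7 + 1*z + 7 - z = 3*a^2 + a*z - 7*a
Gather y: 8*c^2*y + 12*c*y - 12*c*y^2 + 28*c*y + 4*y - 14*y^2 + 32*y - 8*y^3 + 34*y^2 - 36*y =-8*y^3 + y^2*(20 - 12*c) + y*(8*c^2 + 40*c)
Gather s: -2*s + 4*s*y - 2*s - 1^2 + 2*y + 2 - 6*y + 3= s*(4*y - 4) - 4*y + 4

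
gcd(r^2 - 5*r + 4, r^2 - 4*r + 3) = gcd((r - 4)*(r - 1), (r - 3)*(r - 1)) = r - 1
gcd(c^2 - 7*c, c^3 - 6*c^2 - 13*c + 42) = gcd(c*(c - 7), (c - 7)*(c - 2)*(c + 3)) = c - 7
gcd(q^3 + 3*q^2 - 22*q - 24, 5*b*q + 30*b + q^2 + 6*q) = q + 6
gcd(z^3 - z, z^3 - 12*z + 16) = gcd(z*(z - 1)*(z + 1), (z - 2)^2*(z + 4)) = 1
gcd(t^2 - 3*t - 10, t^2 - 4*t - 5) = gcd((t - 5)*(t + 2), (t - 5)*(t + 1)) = t - 5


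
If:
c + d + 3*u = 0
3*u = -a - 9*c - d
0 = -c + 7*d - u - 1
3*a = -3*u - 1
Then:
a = -19/69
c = 19/552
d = 77/552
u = -4/69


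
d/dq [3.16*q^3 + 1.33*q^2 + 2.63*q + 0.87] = 9.48*q^2 + 2.66*q + 2.63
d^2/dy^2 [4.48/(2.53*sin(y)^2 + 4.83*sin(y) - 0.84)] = (-114.704128*sin(y)^4 - 164.235456*sin(y)^3 + 29.459136*sin(y)^2 + 310.294656*sin(y) + 228.068736)/(2.53*sin(y)^2 + 4.83*sin(y) - 0.84)^3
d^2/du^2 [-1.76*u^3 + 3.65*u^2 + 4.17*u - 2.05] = 7.3 - 10.56*u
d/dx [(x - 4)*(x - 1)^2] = 3*(x - 3)*(x - 1)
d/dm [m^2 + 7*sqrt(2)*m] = 2*m + 7*sqrt(2)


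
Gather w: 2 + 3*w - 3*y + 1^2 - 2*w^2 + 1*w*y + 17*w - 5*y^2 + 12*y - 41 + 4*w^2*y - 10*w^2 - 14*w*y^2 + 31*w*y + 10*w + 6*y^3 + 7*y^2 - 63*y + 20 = w^2*(4*y - 12) + w*(-14*y^2 + 32*y + 30) + 6*y^3 + 2*y^2 - 54*y - 18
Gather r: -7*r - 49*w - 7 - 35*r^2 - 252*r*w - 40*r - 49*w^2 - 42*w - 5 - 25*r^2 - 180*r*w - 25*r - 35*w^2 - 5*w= -60*r^2 + r*(-432*w - 72) - 84*w^2 - 96*w - 12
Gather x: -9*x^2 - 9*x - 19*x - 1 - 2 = -9*x^2 - 28*x - 3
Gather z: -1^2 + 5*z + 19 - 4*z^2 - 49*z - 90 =-4*z^2 - 44*z - 72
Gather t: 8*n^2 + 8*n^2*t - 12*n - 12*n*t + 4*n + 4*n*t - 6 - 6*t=8*n^2 - 8*n + t*(8*n^2 - 8*n - 6) - 6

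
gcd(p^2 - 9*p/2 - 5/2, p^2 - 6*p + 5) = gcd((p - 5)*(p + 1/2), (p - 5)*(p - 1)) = p - 5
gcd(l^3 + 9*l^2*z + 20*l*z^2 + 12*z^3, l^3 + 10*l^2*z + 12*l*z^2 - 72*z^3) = l + 6*z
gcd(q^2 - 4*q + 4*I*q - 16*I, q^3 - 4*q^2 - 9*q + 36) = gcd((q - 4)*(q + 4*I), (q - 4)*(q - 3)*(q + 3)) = q - 4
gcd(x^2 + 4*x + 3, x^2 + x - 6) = x + 3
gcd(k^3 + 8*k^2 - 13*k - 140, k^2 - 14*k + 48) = 1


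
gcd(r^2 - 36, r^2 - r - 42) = r + 6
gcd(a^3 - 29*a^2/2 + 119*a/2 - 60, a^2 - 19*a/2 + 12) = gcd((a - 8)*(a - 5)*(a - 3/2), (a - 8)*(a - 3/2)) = a^2 - 19*a/2 + 12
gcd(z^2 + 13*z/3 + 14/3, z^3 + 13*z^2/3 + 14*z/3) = z^2 + 13*z/3 + 14/3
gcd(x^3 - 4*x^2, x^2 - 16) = x - 4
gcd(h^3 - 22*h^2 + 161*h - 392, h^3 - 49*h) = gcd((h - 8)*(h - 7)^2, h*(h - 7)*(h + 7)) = h - 7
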